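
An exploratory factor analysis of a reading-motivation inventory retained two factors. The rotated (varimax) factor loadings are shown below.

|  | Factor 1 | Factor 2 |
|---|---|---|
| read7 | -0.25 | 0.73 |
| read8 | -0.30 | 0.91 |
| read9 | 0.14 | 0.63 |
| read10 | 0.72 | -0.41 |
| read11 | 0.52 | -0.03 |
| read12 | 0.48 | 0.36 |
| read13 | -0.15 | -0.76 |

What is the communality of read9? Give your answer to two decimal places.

0.42

h² = 0.14² + 0.63² = 0.0196 + 0.3969 = 0.4165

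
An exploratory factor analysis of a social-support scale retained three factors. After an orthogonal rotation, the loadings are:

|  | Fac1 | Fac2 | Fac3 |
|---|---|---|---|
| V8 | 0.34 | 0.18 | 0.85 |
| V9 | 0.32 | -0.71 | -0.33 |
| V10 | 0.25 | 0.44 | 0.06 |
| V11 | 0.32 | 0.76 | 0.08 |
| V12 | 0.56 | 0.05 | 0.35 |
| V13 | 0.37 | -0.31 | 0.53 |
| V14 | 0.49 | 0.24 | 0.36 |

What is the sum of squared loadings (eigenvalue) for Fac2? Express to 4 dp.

SS loadings for Fac2 = 0.18² + (-0.71)² + 0.44² + 0.76² + 0.05² + (-0.31)² + 0.24² = 0.0324 + 0.5041 + 0.1936 + 0.5776 + 0.0025 + 0.0961 + 0.0576 = 1.4639

1.4639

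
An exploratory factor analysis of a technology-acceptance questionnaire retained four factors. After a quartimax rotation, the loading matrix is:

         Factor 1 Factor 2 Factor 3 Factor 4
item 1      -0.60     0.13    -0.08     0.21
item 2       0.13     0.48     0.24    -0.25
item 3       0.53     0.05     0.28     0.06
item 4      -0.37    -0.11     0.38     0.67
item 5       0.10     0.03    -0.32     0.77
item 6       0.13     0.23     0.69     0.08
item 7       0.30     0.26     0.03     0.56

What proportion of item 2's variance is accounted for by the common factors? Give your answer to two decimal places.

h² = 0.13² + 0.48² + 0.24² + (-0.25)² = 0.0169 + 0.2304 + 0.0576 + 0.0625 = 0.3674

0.37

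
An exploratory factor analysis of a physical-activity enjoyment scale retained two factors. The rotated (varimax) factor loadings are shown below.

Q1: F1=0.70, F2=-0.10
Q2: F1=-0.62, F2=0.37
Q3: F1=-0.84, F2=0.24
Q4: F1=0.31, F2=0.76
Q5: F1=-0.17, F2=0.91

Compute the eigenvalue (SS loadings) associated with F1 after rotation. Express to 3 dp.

1.705

SS loadings for F1 = 0.70² + (-0.62)² + (-0.84)² + 0.31² + (-0.17)² = 0.4900 + 0.3844 + 0.7056 + 0.0961 + 0.0289 = 1.7050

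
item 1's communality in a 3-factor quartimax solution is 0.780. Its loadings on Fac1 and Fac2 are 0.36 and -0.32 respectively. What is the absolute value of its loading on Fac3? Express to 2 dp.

Under orthogonal rotation h² = Σλ², so λ_Fac3² = h² − (0.2320) = 0.780 − 0.2320 = 0.5480.
|λ| = √0.5480 = 0.7403.

0.74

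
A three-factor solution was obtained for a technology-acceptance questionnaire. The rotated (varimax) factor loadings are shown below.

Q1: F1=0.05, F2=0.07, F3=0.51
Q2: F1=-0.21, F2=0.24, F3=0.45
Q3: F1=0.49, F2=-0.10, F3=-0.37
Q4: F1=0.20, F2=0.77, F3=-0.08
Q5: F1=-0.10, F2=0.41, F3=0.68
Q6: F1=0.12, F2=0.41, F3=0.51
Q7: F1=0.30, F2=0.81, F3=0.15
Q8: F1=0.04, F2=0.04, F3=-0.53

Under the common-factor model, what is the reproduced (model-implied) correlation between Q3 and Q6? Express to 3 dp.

-0.171

r̂ = Σ λ_i·λ_j across factors = (0.49)(0.12) + (-0.10)(0.41) + (-0.37)(0.51)
  = +0.0588 -0.0410 -0.1887 = -0.1709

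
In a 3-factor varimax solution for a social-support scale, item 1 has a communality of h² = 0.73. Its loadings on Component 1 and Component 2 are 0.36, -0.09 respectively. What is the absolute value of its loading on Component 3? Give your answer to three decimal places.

0.770

Under orthogonal rotation h² = Σλ², so λ_Component 3² = h² − (0.1377) = 0.73 − 0.1377 = 0.5923.
|λ| = √0.5923 = 0.7696.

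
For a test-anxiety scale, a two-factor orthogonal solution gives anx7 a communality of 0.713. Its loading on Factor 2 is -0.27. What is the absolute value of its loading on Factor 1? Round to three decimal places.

Under orthogonal rotation h² = Σλ², so λ_Factor 1² = h² − (0.0729) = 0.713 − 0.0729 = 0.6401.
|λ| = √0.6401 = 0.8001.

0.800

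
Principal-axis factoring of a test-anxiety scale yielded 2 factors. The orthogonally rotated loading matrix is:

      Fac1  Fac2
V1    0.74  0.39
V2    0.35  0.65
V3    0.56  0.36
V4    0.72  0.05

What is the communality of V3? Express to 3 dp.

h² = 0.56² + 0.36² = 0.3136 + 0.1296 = 0.4432

0.443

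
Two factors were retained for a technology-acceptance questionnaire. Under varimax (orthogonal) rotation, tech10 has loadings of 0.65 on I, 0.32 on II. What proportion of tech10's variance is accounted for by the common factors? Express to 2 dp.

h² = 0.65² + 0.32² = 0.4225 + 0.1024 = 0.5249

0.52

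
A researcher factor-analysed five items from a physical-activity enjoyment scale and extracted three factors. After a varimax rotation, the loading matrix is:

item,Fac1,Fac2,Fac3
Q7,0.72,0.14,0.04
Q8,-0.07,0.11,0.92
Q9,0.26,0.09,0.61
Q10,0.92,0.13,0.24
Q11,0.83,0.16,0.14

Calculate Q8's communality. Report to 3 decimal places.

h² = (-0.07)² + 0.11² + 0.92² = 0.0049 + 0.0121 + 0.8464 = 0.8634

0.863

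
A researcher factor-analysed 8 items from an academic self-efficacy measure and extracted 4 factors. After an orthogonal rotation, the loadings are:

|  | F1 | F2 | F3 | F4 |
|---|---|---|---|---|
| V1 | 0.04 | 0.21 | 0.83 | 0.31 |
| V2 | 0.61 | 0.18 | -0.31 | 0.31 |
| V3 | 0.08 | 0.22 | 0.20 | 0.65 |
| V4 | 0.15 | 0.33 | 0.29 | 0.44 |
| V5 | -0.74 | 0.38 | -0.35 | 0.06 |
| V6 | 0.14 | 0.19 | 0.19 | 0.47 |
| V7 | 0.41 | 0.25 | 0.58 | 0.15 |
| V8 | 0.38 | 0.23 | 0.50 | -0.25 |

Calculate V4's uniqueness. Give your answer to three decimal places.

0.591

h² = 0.15² + 0.33² + 0.29² + 0.44² = 0.0225 + 0.1089 + 0.0841 + 0.1936 = 0.4091
Uniqueness u² = 1 − h² = 1 − 0.4091 = 0.5909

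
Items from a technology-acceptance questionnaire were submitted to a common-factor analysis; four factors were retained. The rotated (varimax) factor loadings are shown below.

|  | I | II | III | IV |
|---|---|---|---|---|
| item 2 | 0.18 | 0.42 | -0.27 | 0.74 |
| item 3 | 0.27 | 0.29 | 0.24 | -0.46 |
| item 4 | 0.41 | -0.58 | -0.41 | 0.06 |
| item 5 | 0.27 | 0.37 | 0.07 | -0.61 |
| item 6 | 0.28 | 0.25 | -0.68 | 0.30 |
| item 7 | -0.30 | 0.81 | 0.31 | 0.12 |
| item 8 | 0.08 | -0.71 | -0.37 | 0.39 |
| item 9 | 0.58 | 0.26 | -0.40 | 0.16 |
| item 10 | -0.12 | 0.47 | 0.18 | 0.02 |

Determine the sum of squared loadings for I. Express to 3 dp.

0.872

SS loadings for I = 0.18² + 0.27² + 0.41² + 0.27² + 0.28² + (-0.30)² + 0.08² + 0.58² + (-0.12)² = 0.0324 + 0.0729 + 0.1681 + 0.0729 + 0.0784 + 0.0900 + 0.0064 + 0.3364 + 0.0144 = 0.8719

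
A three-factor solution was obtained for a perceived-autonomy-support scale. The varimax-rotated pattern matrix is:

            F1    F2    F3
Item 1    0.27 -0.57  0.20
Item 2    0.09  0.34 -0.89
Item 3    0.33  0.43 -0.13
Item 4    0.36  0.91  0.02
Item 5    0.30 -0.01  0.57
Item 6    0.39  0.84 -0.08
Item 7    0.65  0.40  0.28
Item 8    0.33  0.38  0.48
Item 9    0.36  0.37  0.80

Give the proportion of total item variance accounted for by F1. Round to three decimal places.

SS loadings for F1 = 0.27² + 0.09² + 0.33² + 0.36² + 0.30² + 0.39² + 0.65² + 0.33² + 0.36² = 1.2226
Proportion of variance = 1.2226 / 9 = 0.1358.

0.136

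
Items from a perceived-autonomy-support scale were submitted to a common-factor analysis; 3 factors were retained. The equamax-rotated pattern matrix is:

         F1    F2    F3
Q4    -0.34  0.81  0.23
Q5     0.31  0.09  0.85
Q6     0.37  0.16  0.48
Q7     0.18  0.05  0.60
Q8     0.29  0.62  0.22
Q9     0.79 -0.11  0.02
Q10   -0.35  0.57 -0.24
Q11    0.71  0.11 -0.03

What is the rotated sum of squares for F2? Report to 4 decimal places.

SS loadings for F2 = 0.81² + 0.09² + 0.16² + 0.05² + 0.62² + (-0.11)² + 0.57² + 0.11² = 0.6561 + 0.0081 + 0.0256 + 0.0025 + 0.3844 + 0.0121 + 0.3249 + 0.0121 = 1.4258

1.4258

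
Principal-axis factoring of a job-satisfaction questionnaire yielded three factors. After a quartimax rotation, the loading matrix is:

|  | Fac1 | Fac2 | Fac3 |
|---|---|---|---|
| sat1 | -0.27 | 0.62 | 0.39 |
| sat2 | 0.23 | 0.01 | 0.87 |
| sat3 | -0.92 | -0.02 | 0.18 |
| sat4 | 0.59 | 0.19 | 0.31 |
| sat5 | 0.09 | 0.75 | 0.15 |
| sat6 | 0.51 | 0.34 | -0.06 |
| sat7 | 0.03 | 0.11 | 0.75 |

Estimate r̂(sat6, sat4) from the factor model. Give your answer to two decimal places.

r̂ = Σ λ_i·λ_j across factors = (0.51)(0.59) + (0.34)(0.19) + (-0.06)(0.31)
  = +0.3009 +0.0646 -0.0186 = 0.3469

0.35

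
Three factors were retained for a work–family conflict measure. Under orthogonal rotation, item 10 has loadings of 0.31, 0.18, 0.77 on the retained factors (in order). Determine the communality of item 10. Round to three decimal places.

h² = 0.31² + 0.18² + 0.77² = 0.0961 + 0.0324 + 0.5929 = 0.7214

0.721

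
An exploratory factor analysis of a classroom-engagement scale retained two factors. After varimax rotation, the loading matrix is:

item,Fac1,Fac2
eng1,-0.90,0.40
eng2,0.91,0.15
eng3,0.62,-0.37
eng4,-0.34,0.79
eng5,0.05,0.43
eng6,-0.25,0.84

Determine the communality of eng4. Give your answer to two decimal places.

h² = (-0.34)² + 0.79² = 0.1156 + 0.6241 = 0.7397

0.74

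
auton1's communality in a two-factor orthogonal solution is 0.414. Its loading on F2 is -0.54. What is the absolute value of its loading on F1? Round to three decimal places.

0.350

Under orthogonal rotation h² = Σλ², so λ_F1² = h² − (0.2916) = 0.414 − 0.2916 = 0.1224.
|λ| = √0.1224 = 0.3499.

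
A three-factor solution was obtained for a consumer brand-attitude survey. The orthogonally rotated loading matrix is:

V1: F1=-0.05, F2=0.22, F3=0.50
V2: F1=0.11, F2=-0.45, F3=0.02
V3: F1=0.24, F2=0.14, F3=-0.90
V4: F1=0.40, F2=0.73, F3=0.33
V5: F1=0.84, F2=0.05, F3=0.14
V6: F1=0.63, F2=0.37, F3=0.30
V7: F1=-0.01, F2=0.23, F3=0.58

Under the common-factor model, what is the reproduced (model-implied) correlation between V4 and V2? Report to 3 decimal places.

-0.278

r̂ = Σ λ_i·λ_j across factors = (0.40)(0.11) + (0.73)(-0.45) + (0.33)(0.02)
  = +0.0440 -0.3285 +0.0066 = -0.2779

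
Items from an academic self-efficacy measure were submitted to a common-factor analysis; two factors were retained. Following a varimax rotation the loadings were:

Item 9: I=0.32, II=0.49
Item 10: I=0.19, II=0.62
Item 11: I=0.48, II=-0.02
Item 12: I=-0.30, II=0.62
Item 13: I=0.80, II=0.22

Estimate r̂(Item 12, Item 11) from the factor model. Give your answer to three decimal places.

-0.156

r̂ = Σ λ_i·λ_j across factors = (-0.30)(0.48) + (0.62)(-0.02)
  = -0.1440 -0.0124 = -0.1564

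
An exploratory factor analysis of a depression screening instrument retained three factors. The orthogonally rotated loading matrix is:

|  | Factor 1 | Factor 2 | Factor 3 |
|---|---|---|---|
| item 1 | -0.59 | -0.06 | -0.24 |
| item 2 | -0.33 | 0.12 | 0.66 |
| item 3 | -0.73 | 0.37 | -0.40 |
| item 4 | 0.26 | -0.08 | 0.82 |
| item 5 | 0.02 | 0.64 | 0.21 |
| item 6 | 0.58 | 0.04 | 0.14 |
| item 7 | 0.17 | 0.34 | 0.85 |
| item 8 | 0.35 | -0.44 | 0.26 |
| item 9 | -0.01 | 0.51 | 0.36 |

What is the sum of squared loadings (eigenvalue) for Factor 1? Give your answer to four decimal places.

1.5458

SS loadings for Factor 1 = (-0.59)² + (-0.33)² + (-0.73)² + 0.26² + 0.02² + 0.58² + 0.17² + 0.35² + (-0.01)² = 0.3481 + 0.1089 + 0.5329 + 0.0676 + 0.0004 + 0.3364 + 0.0289 + 0.1225 + 0.0001 = 1.5458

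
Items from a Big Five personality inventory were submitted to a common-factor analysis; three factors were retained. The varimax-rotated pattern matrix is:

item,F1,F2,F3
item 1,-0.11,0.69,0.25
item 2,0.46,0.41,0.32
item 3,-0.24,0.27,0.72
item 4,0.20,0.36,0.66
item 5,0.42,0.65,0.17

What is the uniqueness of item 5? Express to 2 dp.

0.37

h² = 0.42² + 0.65² + 0.17² = 0.1764 + 0.4225 + 0.0289 = 0.6278
Uniqueness u² = 1 − h² = 1 − 0.6278 = 0.3722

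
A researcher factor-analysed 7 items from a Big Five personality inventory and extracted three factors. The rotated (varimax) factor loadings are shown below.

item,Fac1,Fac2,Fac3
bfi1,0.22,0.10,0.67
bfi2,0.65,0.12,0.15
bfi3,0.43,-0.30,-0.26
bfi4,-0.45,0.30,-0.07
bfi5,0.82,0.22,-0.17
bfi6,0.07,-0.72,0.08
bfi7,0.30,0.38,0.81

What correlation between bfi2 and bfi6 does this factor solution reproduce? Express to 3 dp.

r̂ = Σ λ_i·λ_j across factors = (0.65)(0.07) + (0.12)(-0.72) + (0.15)(0.08)
  = +0.0455 -0.0864 +0.0120 = -0.0289

-0.029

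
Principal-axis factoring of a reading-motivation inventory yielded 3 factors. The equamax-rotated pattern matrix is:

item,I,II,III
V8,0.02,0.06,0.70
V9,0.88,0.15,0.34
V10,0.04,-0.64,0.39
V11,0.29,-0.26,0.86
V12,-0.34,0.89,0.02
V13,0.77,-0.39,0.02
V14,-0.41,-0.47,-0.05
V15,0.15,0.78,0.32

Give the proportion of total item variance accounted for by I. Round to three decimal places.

SS loadings for I = 0.02² + 0.88² + 0.04² + 0.29² + (-0.34)² + 0.77² + (-0.41)² + 0.15² = 1.7596
Proportion of variance = 1.7596 / 8 = 0.2200.

0.220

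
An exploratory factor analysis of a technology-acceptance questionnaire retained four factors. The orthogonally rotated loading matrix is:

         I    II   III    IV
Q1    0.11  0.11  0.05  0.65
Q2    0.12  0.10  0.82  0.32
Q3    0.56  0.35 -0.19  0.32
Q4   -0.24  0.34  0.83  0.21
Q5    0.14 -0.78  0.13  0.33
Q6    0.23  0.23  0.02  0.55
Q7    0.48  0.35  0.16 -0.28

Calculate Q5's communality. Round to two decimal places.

0.75

h² = 0.14² + (-0.78)² + 0.13² + 0.33² = 0.0196 + 0.6084 + 0.0169 + 0.1089 = 0.7538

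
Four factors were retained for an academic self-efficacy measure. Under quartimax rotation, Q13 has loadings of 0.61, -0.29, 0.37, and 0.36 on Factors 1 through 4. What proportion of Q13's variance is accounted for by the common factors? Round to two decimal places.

0.72

h² = 0.61² + (-0.29)² + 0.37² + 0.36² = 0.3721 + 0.0841 + 0.1369 + 0.1296 = 0.7227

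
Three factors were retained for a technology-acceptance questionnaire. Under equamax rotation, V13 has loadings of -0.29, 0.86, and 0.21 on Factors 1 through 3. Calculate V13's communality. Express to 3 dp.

h² = (-0.29)² + 0.86² + 0.21² = 0.0841 + 0.7396 + 0.0441 = 0.8678

0.868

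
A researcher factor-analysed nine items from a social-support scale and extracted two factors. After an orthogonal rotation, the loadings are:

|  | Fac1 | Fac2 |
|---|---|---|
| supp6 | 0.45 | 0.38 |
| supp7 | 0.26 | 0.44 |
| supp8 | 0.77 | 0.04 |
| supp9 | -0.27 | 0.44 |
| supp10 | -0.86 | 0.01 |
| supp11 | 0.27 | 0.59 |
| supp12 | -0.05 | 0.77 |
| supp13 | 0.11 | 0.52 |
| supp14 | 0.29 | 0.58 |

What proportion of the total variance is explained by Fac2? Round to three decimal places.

0.231

SS loadings for Fac2 = 0.38² + 0.44² + 0.04² + 0.44² + 0.01² + 0.59² + 0.77² + 0.52² + 0.58² = 2.0811
Proportion of variance = 2.0811 / 9 = 0.2312.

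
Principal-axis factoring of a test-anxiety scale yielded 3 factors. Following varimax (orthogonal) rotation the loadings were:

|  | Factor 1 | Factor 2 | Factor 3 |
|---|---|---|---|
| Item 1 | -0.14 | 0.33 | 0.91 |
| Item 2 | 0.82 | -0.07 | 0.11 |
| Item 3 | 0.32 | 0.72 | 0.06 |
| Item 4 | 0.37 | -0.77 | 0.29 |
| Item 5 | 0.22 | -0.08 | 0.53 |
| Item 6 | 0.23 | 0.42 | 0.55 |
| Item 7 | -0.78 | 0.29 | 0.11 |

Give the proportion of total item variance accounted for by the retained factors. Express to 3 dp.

Communalities: 0.9566, 0.6894, 0.6244, 0.8139, 0.3357, 0.5318, 0.7046; Σh² = 4.6564.
Total variance with 7 standardized items is 7, so the solution explains 4.6564/7 = 0.6652.

0.665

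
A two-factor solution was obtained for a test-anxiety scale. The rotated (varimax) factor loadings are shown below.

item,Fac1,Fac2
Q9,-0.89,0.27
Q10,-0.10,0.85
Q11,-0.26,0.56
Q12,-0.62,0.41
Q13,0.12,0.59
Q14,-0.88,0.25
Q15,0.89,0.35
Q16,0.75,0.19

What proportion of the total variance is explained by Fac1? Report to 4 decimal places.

0.4247

SS loadings for Fac1 = (-0.89)² + (-0.10)² + (-0.26)² + (-0.62)² + 0.12² + (-0.88)² + 0.89² + 0.75² = 3.3975
Proportion of variance = 3.3975 / 8 = 0.4247.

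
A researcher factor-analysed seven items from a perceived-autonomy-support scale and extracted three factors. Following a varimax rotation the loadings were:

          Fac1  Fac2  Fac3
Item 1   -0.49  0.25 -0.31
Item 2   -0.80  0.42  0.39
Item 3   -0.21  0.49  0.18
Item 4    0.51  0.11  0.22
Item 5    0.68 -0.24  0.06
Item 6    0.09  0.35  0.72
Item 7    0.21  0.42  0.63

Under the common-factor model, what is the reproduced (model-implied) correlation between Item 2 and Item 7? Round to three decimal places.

0.254

r̂ = Σ λ_i·λ_j across factors = (-0.80)(0.21) + (0.42)(0.42) + (0.39)(0.63)
  = -0.1680 +0.1764 +0.2457 = 0.2541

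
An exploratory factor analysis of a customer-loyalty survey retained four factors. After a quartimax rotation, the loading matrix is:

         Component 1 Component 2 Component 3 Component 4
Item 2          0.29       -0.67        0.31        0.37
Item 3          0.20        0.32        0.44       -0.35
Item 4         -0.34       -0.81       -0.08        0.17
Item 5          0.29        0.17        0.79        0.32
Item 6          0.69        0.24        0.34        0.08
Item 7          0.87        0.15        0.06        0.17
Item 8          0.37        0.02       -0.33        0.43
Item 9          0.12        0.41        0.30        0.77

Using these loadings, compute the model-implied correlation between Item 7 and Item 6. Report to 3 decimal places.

r̂ = Σ λ_i·λ_j across factors = (0.87)(0.69) + (0.15)(0.24) + (0.06)(0.34) + (0.17)(0.08)
  = +0.6003 +0.0360 +0.0204 +0.0136 = 0.6703

0.670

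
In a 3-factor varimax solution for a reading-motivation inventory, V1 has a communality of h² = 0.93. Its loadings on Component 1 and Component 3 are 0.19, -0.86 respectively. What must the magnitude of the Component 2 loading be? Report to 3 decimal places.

Under orthogonal rotation h² = Σλ², so λ_Component 2² = h² − (0.7757) = 0.93 − 0.7757 = 0.1543.
|λ| = √0.1543 = 0.3928.

0.393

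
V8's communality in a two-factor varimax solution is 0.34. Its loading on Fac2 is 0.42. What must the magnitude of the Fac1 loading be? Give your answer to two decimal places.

Under orthogonal rotation h² = Σλ², so λ_Fac1² = h² − (0.1764) = 0.34 − 0.1764 = 0.1636.
|λ| = √0.1636 = 0.4045.

0.40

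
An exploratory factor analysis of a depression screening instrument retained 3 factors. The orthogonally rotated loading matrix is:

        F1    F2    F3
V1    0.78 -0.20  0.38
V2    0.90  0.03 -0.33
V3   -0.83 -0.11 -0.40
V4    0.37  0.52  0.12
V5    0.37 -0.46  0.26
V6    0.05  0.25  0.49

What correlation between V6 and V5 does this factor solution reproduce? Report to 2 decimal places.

0.03

r̂ = Σ λ_i·λ_j across factors = (0.05)(0.37) + (0.25)(-0.46) + (0.49)(0.26)
  = +0.0185 -0.1150 +0.1274 = 0.0309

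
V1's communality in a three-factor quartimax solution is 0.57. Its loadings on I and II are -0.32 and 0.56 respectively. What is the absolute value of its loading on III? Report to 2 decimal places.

Under orthogonal rotation h² = Σλ², so λ_III² = h² − (0.4160) = 0.57 − 0.4160 = 0.1540.
|λ| = √0.1540 = 0.3924.

0.39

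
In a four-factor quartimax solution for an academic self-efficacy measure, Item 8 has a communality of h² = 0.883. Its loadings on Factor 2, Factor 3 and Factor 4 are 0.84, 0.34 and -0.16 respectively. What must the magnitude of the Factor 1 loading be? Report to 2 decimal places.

Under orthogonal rotation h² = Σλ², so λ_Factor 1² = h² − (0.8468) = 0.883 − 0.8468 = 0.0362.
|λ| = √0.0362 = 0.1903.

0.19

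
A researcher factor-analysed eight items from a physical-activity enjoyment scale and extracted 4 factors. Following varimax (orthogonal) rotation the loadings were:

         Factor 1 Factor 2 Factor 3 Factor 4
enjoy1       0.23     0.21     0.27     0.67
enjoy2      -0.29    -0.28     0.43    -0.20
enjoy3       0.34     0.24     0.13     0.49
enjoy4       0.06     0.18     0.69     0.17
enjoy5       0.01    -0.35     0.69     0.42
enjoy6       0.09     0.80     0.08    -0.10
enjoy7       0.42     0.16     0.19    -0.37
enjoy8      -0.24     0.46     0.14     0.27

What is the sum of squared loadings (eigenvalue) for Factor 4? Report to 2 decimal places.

SS loadings for Factor 4 = 0.67² + (-0.20)² + 0.49² + 0.17² + 0.42² + (-0.10)² + (-0.37)² + 0.27² = 0.4489 + 0.0400 + 0.2401 + 0.0289 + 0.1764 + 0.0100 + 0.1369 + 0.0729 = 1.1541

1.15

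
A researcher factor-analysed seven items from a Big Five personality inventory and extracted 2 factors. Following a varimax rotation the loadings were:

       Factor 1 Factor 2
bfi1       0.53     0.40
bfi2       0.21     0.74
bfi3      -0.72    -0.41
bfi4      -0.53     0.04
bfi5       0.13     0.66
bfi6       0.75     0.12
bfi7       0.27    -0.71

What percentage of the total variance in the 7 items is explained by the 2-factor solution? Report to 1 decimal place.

Communalities: 0.4409, 0.5917, 0.6865, 0.2825, 0.4525, 0.5769, 0.5770; Σh² = 3.6080.
Total variance with 7 standardized items is 7, so the solution explains 3.6080/7 = 0.5154 = 51.54%.

51.5%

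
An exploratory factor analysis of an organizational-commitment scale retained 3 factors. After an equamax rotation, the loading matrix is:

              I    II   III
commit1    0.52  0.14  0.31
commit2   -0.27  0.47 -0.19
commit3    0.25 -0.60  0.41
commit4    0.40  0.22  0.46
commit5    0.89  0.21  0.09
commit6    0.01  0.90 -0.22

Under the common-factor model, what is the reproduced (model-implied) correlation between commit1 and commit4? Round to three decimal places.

0.381

r̂ = Σ λ_i·λ_j across factors = (0.52)(0.40) + (0.14)(0.22) + (0.31)(0.46)
  = +0.2080 +0.0308 +0.1426 = 0.3814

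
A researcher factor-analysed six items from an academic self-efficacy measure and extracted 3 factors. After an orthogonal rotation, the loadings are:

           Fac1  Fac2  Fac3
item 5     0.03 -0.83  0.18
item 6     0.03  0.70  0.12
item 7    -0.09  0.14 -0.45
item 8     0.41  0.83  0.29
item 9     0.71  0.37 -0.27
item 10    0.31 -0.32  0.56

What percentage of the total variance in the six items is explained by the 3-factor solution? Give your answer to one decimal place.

Communalities: 0.7222, 0.5053, 0.2302, 0.9411, 0.7139, 0.5121; Σh² = 3.6248.
Total variance with 6 standardized items is 6, so the solution explains 3.6248/6 = 0.6041 = 60.41%.

60.4%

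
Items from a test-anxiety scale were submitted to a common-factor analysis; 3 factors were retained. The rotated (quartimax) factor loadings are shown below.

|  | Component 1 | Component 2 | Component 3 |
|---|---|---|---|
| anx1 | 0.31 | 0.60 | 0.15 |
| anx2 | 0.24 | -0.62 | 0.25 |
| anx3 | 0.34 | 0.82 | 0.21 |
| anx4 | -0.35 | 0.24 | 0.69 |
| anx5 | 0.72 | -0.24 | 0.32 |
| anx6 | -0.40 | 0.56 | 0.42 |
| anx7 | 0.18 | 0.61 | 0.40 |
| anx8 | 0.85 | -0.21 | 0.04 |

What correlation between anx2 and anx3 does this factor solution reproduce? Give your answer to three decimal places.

r̂ = Σ λ_i·λ_j across factors = (0.24)(0.34) + (-0.62)(0.82) + (0.25)(0.21)
  = +0.0816 -0.5084 +0.0525 = -0.3743

-0.374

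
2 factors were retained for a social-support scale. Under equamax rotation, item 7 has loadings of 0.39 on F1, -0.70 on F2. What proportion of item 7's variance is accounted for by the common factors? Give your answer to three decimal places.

h² = 0.39² + (-0.70)² = 0.1521 + 0.4900 = 0.6421

0.642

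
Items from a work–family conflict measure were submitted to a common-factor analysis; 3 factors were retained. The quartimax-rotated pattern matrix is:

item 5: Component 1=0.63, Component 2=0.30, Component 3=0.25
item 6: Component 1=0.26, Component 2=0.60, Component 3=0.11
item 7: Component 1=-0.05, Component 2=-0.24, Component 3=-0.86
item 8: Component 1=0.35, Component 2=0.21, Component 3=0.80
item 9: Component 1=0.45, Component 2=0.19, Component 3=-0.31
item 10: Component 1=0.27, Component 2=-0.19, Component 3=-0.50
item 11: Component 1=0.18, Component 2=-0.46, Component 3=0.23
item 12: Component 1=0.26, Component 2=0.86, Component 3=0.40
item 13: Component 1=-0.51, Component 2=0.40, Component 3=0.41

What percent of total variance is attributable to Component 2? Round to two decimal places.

19.28%

SS loadings for Component 2 = 0.30² + 0.60² + (-0.24)² + 0.21² + 0.19² + (-0.19)² + (-0.46)² + 0.86² + 0.40² = 1.7351
With 9 standardized items, total variance = 9. Proportion = 1.7351/9 = 0.1928 → 19.28%.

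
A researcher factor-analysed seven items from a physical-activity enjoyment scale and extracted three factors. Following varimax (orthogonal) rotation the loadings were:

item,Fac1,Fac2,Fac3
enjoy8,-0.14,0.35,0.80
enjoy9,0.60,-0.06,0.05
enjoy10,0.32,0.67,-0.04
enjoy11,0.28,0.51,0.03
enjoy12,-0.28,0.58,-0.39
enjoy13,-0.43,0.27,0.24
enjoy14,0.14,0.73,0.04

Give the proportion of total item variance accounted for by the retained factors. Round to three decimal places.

Communalities: 0.7821, 0.3661, 0.5529, 0.3394, 0.5669, 0.3154, 0.5541; Σh² = 3.4769.
Total variance with 7 standardized items is 7, so the solution explains 3.4769/7 = 0.4967.

0.497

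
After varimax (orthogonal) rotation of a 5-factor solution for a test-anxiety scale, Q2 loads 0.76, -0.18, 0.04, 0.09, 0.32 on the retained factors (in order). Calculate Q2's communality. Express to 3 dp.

h² = 0.76² + (-0.18)² + 0.04² + 0.09² + 0.32² = 0.5776 + 0.0324 + 0.0016 + 0.0081 + 0.1024 = 0.7221

0.722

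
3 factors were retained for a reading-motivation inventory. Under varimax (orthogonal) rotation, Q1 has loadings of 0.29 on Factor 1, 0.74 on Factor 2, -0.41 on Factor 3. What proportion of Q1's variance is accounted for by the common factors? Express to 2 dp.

h² = 0.29² + 0.74² + (-0.41)² = 0.0841 + 0.5476 + 0.1681 = 0.7998

0.80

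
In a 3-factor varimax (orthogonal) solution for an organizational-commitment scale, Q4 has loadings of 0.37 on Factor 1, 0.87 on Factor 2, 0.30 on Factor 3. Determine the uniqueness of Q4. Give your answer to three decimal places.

h² = 0.37² + 0.87² + 0.30² = 0.1369 + 0.7569 + 0.0900 = 0.9838
Uniqueness u² = 1 − h² = 1 − 0.9838 = 0.0162

0.016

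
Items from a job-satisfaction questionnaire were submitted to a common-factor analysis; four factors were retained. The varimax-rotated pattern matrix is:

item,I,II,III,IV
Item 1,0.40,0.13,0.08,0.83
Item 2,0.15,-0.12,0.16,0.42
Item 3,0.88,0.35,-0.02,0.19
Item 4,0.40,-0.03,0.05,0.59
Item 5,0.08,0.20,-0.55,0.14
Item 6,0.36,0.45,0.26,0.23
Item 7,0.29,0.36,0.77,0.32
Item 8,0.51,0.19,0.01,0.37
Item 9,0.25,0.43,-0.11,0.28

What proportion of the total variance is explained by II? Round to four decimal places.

SS loadings for II = 0.13² + (-0.12)² + 0.35² + (-0.03)² + 0.20² + 0.45² + 0.36² + 0.19² + 0.43² = 0.7478
Proportion of variance = 0.7478 / 9 = 0.0831.

0.0831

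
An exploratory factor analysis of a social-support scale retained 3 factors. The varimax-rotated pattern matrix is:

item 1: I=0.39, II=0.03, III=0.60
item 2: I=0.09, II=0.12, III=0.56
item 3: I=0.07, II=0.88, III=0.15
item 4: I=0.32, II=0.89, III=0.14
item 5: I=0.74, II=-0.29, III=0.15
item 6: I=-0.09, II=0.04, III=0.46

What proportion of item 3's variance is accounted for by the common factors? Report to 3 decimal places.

h² = 0.07² + 0.88² + 0.15² = 0.0049 + 0.7744 + 0.0225 = 0.8018

0.802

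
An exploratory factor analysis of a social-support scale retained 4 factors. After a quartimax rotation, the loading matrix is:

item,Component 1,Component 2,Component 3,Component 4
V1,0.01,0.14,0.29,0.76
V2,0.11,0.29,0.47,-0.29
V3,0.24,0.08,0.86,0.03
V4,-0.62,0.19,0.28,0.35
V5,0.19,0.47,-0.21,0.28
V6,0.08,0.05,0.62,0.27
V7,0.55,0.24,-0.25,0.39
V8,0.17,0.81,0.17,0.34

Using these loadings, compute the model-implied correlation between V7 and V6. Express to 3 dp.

0.006

r̂ = Σ λ_i·λ_j across factors = (0.55)(0.08) + (0.24)(0.05) + (-0.25)(0.62) + (0.39)(0.27)
  = +0.0440 +0.0120 -0.1550 +0.1053 = 0.0063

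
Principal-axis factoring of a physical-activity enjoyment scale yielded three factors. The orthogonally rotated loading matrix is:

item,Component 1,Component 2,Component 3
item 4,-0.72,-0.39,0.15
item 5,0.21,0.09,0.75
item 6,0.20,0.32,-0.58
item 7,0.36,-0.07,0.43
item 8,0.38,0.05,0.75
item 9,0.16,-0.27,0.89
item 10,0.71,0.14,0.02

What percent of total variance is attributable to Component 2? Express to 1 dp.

SS loadings for Component 2 = (-0.39)² + 0.09² + 0.32² + (-0.07)² + 0.05² + (-0.27)² + 0.14² = 0.3625
With 7 standardized items, total variance = 7. Proportion = 0.3625/7 = 0.0518 → 5.18%.

5.2%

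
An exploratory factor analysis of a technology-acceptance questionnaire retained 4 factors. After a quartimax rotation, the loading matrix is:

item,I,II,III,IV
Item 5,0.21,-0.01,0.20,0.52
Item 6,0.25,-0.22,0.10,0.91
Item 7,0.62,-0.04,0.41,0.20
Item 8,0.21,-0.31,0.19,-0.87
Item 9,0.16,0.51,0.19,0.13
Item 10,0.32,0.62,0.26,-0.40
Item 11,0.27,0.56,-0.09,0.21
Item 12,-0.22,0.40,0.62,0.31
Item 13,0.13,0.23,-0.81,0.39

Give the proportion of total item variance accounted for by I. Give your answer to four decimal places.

0.0890

SS loadings for I = 0.21² + 0.25² + 0.62² + 0.21² + 0.16² + 0.32² + 0.27² + (-0.22)² + 0.13² = 0.8013
Proportion of variance = 0.8013 / 9 = 0.0890.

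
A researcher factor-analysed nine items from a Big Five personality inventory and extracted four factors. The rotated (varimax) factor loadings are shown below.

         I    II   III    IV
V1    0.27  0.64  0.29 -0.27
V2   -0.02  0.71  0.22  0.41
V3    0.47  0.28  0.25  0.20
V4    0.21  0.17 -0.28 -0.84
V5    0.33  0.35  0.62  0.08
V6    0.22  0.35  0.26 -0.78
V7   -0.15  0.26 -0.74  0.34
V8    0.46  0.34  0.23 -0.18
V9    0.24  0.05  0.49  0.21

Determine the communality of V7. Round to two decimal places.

0.75

h² = (-0.15)² + 0.26² + (-0.74)² + 0.34² = 0.0225 + 0.0676 + 0.5476 + 0.1156 = 0.7533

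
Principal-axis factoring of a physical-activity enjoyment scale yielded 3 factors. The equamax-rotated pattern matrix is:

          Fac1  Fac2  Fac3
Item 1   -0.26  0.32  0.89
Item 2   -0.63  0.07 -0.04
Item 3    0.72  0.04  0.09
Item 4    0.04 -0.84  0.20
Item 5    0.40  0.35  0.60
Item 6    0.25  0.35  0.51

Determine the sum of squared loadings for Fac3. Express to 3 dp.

1.462

SS loadings for Fac3 = 0.89² + (-0.04)² + 0.09² + 0.20² + 0.60² + 0.51² = 0.7921 + 0.0016 + 0.0081 + 0.0400 + 0.3600 + 0.2601 = 1.4619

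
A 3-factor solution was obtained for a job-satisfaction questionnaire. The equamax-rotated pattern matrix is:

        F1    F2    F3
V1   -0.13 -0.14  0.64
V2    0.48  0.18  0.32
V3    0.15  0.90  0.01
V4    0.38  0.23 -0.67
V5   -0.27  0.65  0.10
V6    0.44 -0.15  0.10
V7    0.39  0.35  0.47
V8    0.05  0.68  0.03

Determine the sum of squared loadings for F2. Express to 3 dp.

SS loadings for F2 = (-0.14)² + 0.18² + 0.90² + 0.23² + 0.65² + (-0.15)² + 0.35² + 0.68² = 0.0196 + 0.0324 + 0.8100 + 0.0529 + 0.4225 + 0.0225 + 0.1225 + 0.4624 = 1.9448

1.945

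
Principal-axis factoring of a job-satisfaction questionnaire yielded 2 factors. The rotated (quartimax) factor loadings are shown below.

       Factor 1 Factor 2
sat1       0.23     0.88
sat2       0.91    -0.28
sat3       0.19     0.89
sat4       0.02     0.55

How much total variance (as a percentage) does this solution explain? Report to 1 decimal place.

Communalities: 0.8273, 0.9065, 0.8282, 0.3029; Σh² = 2.8649.
Total variance with 4 standardized items is 4, so the solution explains 2.8649/4 = 0.7162 = 71.62%.

71.6%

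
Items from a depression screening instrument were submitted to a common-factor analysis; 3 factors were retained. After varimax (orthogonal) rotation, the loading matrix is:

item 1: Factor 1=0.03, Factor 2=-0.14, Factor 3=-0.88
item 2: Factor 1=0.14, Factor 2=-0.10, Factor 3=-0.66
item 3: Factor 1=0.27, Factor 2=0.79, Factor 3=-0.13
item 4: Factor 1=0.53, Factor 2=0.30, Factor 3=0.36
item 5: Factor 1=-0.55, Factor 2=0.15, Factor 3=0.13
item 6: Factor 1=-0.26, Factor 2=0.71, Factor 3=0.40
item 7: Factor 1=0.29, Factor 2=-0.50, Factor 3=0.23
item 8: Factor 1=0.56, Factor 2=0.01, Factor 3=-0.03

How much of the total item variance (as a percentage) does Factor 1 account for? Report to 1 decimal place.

SS loadings for Factor 1 = 0.03² + 0.14² + 0.27² + 0.53² + (-0.55)² + (-0.26)² + 0.29² + 0.56² = 1.1421
With 8 standardized items, total variance = 8. Proportion = 1.1421/8 = 0.1428 → 14.28%.

14.3%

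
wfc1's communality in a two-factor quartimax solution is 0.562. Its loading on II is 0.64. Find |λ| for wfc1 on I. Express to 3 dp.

Under orthogonal rotation h² = Σλ², so λ_I² = h² − (0.4096) = 0.562 − 0.4096 = 0.1524.
|λ| = √0.1524 = 0.3904.

0.390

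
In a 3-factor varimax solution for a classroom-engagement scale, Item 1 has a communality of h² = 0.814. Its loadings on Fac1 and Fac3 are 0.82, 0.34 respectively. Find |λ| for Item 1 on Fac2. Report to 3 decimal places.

0.161

Under orthogonal rotation h² = Σλ², so λ_Fac2² = h² − (0.7880) = 0.814 − 0.7880 = 0.0260.
|λ| = √0.0260 = 0.1612.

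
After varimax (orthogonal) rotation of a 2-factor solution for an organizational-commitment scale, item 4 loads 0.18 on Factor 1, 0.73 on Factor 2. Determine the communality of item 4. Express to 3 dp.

h² = 0.18² + 0.73² = 0.0324 + 0.5329 = 0.5653

0.565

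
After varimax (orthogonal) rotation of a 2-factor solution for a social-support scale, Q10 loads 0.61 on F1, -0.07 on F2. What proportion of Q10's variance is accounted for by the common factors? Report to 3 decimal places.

h² = 0.61² + (-0.07)² = 0.3721 + 0.0049 = 0.3770

0.377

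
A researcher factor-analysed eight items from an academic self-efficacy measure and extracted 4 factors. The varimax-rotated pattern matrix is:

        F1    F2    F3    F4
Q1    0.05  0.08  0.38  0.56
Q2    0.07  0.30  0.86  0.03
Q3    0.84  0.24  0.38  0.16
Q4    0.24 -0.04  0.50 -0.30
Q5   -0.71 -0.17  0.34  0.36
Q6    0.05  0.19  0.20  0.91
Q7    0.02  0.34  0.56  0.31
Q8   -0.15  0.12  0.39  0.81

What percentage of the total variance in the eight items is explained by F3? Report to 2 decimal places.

SS loadings for F3 = 0.38² + 0.86² + 0.38² + 0.50² + 0.34² + 0.20² + 0.56² + 0.39² = 1.8997
With 8 standardized items, total variance = 8. Proportion = 1.8997/8 = 0.2375 → 23.75%.

23.75%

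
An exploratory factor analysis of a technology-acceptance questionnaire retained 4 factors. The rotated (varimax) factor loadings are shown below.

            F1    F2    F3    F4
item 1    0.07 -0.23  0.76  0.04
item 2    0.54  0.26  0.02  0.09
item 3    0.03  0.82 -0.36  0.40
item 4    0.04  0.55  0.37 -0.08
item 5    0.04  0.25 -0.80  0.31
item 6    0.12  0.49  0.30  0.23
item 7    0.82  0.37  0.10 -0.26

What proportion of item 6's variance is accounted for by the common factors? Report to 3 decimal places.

h² = 0.12² + 0.49² + 0.30² + 0.23² = 0.0144 + 0.2401 + 0.0900 + 0.0529 = 0.3974

0.397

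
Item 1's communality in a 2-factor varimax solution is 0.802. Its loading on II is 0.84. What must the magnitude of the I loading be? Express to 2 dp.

0.31

Under orthogonal rotation h² = Σλ², so λ_I² = h² − (0.7056) = 0.802 − 0.7056 = 0.0964.
|λ| = √0.0964 = 0.3105.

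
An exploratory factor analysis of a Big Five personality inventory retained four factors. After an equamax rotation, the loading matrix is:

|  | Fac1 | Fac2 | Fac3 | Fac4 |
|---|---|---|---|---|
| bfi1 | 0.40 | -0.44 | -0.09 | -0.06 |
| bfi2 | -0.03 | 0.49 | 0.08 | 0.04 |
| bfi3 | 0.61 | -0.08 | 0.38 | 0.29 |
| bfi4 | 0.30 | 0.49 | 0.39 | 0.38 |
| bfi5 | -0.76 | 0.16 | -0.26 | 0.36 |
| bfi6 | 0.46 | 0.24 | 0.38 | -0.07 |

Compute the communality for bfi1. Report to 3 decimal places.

h² = 0.40² + (-0.44)² + (-0.09)² + (-0.06)² = 0.1600 + 0.1936 + 0.0081 + 0.0036 = 0.3653

0.365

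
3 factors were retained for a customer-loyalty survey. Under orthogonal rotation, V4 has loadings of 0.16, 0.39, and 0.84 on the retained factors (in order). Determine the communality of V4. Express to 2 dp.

0.88

h² = 0.16² + 0.39² + 0.84² = 0.0256 + 0.1521 + 0.7056 = 0.8833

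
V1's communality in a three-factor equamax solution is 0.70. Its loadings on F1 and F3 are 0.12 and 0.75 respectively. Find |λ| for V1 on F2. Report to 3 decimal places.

Under orthogonal rotation h² = Σλ², so λ_F2² = h² − (0.5769) = 0.70 − 0.5769 = 0.1231.
|λ| = √0.1231 = 0.3509.

0.351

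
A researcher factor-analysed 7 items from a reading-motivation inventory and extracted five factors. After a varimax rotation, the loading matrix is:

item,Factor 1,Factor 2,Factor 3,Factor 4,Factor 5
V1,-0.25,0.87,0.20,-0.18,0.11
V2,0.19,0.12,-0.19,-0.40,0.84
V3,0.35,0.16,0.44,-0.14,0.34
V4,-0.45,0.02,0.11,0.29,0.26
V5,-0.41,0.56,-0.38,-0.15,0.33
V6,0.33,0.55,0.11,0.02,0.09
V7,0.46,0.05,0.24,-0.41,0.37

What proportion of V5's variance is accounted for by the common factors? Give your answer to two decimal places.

0.76

h² = (-0.41)² + 0.56² + (-0.38)² + (-0.15)² + 0.33² = 0.1681 + 0.3136 + 0.1444 + 0.0225 + 0.1089 = 0.7575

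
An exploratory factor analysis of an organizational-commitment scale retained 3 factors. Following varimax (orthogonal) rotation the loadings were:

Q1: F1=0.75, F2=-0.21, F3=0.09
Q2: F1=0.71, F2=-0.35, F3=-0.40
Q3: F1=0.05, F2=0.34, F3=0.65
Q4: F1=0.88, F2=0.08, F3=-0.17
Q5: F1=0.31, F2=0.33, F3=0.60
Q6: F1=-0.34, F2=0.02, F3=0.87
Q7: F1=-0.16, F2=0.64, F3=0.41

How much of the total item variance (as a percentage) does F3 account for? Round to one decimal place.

27.2%

SS loadings for F3 = 0.09² + (-0.40)² + 0.65² + (-0.17)² + 0.60² + 0.87² + 0.41² = 1.9045
With 7 standardized items, total variance = 7. Proportion = 1.9045/7 = 0.2721 → 27.21%.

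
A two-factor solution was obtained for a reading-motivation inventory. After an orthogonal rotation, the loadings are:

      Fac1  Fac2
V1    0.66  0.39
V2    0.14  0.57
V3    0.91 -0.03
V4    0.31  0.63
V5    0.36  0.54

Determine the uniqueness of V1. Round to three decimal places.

h² = 0.66² + 0.39² = 0.4356 + 0.1521 = 0.5877
Uniqueness u² = 1 − h² = 1 − 0.5877 = 0.4123

0.412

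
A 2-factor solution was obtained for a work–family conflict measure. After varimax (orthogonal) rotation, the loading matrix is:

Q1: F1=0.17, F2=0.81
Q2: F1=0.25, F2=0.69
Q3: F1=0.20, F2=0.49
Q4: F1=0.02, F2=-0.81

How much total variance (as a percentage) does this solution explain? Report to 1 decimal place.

54.0%

Communalities: 0.6850, 0.5386, 0.2801, 0.6565; Σh² = 2.1602.
Total variance with 4 standardized items is 4, so the solution explains 2.1602/4 = 0.5401 = 54.01%.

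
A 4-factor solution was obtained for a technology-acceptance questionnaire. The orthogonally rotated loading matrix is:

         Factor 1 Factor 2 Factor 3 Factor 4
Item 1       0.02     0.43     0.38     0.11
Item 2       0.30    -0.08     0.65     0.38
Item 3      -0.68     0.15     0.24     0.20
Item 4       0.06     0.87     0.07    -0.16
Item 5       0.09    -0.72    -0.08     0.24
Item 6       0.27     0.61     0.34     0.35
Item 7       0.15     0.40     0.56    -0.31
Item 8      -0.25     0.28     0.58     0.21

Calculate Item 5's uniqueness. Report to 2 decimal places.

h² = 0.09² + (-0.72)² + (-0.08)² + 0.24² = 0.0081 + 0.5184 + 0.0064 + 0.0576 = 0.5905
Uniqueness u² = 1 − h² = 1 − 0.5905 = 0.4095

0.41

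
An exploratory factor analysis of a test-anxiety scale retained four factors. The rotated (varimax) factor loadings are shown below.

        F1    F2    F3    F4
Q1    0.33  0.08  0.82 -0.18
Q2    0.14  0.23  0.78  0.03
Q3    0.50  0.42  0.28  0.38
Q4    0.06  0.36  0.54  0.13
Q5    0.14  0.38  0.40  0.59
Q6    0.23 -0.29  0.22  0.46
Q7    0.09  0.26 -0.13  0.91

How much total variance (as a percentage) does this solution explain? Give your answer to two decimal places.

65.47%

Communalities: 0.8201, 0.6818, 0.6492, 0.4417, 0.6721, 0.3970, 0.9207; Σh² = 4.5826.
Total variance with 7 standardized items is 7, so the solution explains 4.5826/7 = 0.6547 = 65.47%.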